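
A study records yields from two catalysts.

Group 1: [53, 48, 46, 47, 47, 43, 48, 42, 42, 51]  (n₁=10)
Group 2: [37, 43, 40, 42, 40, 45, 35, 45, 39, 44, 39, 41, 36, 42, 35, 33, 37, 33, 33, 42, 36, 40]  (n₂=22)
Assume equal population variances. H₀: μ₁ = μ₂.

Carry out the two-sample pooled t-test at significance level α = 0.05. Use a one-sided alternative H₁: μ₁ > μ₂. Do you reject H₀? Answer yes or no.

reject H₀: yes

x̄₁=46.700, s₁=3.653, n₁=10
x̄₂=38.955, s₂=3.860, n₂=22
s_p² = [9·3.653² + 21·3.860²]/30 = 14.4352
SE = √(s_p²·(1/10+1/22)) = 1.4490
t = (46.700−38.955)/1.4490 = 5.3453
df = 30
p-value (one-sided, H₁ greater) = 0.00000
At α=0.05: p < α → reject H₀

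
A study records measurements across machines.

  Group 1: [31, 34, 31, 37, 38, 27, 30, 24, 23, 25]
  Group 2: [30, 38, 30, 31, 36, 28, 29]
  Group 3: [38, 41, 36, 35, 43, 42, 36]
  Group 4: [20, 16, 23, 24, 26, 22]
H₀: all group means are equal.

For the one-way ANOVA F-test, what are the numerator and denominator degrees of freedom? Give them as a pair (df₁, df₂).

degrees of freedom = [3, 26]

k = 4 groups, N = 30 total
df = (k−1, N−k) = (4−1, 30−4) = (3, 26)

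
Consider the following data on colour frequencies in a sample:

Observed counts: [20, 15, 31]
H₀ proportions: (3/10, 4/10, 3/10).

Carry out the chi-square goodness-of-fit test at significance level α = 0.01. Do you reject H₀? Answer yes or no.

n = 66; E_i = n·p_i = [19.80, 26.40, 19.80]
χ² = (20−19.80)²/19.80 + (15−26.40)²/26.40 + (31−19.80)²/19.80 = 11.2601
df = 2
p-value (upper-tail) = 0.00359
At α=0.01: p < α → reject H₀

reject H₀: yes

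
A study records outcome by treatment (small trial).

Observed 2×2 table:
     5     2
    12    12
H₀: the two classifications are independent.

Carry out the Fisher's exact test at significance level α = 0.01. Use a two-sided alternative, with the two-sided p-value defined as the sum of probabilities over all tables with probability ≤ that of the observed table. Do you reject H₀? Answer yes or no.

reject H₀: no

Margins: r₁=7, r₂=24, c₁=17, c₂=14, n=31
p_obs = C(7,5)·C(24,12)/C(31,17); sum pmf over tables with pmf ≤ p_obs
p-value (two-sided) = 0.41169
At α=0.01: p ≥ α → fail to reject H₀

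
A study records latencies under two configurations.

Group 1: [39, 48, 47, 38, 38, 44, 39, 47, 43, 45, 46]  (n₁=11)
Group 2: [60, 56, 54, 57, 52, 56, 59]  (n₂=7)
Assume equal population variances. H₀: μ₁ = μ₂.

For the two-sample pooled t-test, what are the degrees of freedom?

df = n₁ + n₂ − 2 = 11 + 7 − 2 = 16

degrees of freedom = 16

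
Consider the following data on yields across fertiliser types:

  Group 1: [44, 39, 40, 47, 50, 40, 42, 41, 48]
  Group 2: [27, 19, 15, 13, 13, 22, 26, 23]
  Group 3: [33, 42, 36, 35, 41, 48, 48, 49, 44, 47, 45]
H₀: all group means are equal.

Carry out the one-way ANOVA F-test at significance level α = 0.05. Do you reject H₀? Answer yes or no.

reject H₀: yes

Group means [43.44, 19.75, 42.55], grand mean 36.321
SSB = Σnᵢ(x̄ᵢ−x̄)² = 3079.658; SSW = ΣΣ(x−x̄ᵢ)² = 672.449
MSB = 3079.658/2 = 1539.8288; MSW = 672.449/25 = 26.8980
F = MSB/MSW = 57.2470
df = (2, 25)
p-value (upper-tail) = 0.00000
At α=0.05: p < α → reject H₀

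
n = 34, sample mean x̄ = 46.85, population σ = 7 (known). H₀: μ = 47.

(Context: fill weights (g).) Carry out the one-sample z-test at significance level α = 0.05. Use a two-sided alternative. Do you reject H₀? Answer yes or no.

SE = σ/√n = 7/√34 = 1.2005
z = (x̄−μ₀)/SE = (46.85−47)/1.2005 = -0.1249
p-value (two-sided) = 0.90056
At α=0.05: p ≥ α → fail to reject H₀

reject H₀: no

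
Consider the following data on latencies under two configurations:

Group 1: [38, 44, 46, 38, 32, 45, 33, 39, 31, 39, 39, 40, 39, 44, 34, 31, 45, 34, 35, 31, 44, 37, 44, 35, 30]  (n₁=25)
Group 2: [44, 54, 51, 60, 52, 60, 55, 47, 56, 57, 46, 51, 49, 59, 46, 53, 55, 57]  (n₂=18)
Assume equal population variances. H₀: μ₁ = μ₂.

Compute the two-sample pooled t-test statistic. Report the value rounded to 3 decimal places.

test statistic = -9.547

x̄₁=37.880, s₁=5.150, n₁=25
x̄₂=52.889, s₂=4.993, n₂=18
s_p² = [24·5.150² + 17·4.993²]/41 = 25.8638
SE = √(s_p²·(1/25+1/18)) = 1.5721
t = (37.880−52.889)/1.5721 = -9.5472
df = 41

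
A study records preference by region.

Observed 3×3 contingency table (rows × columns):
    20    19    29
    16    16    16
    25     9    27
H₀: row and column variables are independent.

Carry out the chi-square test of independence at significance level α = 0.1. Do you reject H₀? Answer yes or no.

Row totals [68, 48, 61], col totals [61, 44, 72], n=177
χ² = (20−23.44)²/23.44 + (19−16.90)²/16.90 + (29−27.66)²/27.66 + (16−16.54)²/16.54 + (16−11.93)²/11.93 + (16−19.53)²/19.53 + (25−21.02)²/21.02 + (9−15.16)²/15.16 + (27−24.81)²/24.81 = 6.3199
df = 4
p-value (upper-tail) = 0.17649
At α=0.1: p ≥ α → fail to reject H₀

reject H₀: no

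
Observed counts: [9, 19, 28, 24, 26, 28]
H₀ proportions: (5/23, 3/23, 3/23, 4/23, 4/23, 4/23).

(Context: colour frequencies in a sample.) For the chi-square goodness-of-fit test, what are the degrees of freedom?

degrees of freedom = 5

df = k − 1 = 6 − 1 = 5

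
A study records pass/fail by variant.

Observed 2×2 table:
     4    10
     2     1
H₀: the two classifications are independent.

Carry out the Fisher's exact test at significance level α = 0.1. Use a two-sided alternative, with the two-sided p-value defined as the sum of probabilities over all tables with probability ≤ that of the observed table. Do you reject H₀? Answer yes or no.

Margins: r₁=14, r₂=3, c₁=6, c₂=11, n=17
p_obs = C(14,4)·C(3,2)/C(17,6); sum pmf over tables with pmf ≤ p_obs
p-value (two-sided) = 0.51471
At α=0.1: p ≥ α → fail to reject H₀

reject H₀: no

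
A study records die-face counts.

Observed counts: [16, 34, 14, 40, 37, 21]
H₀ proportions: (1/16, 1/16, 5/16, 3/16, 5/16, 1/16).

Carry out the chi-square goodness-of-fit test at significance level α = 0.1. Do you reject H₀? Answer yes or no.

reject H₀: yes

n = 162; E_i = n·p_i = [10.12, 10.12, 50.62, 30.38, 50.62, 10.12]
χ² = (16−10.12)²/10.12 + (34−10.12)²/10.12 + (14−50.62)²/50.62 + (40−30.38)²/30.38 + (37−50.62)²/50.62 + (21−10.12)²/10.12 = 104.6008
df = 5
p-value (upper-tail) = 0.00000
At α=0.1: p < α → reject H₀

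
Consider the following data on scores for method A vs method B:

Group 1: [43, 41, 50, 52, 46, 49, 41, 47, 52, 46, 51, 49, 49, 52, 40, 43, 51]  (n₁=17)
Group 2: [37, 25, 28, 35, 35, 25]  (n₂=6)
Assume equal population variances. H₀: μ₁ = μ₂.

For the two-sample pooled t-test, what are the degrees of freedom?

degrees of freedom = 21

df = n₁ + n₂ − 2 = 17 + 6 − 2 = 21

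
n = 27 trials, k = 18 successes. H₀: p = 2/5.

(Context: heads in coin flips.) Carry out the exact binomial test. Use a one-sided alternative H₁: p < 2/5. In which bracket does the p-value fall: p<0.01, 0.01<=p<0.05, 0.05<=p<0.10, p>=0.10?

p-value bracket: p>=0.10

Exact binomial: n=27, k=18, p₀=2/5=0.4000
P(X≤18) from Σ C(n,i)·p₀^i·(1−p₀)^(n−i)
p-value (one-sided, H₁ less) = 0.99863
→ bracket: p>=0.10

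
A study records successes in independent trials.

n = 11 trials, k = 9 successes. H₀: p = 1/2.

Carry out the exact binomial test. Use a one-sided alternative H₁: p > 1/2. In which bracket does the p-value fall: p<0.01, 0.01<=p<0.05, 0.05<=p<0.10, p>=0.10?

p-value bracket: 0.01<=p<0.05

Exact binomial: n=11, k=9, p₀=1/2=0.5000
P(X≥9) from Σ C(n,i)·p₀^i·(1−p₀)^(n−i)
p-value (one-sided, H₁ greater) = 0.03271
→ bracket: 0.01<=p<0.05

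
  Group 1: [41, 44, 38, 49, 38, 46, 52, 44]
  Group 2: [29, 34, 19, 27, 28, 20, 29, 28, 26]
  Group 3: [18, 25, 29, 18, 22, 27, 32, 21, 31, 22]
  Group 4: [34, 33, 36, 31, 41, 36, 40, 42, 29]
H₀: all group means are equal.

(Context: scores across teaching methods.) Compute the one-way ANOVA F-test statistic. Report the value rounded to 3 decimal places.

Group means [44.00, 26.67, 24.50, 35.78], grand mean 32.194
SSB = Σnᵢ(x̄ᵢ−x̄)² = 2097.583; SSW = ΣΣ(x−x̄ᵢ)² = 744.056
MSB = 2097.583/3 = 699.1944; MSW = 744.056/32 = 23.2517
F = MSB/MSW = 30.0706
df = (3, 32)

test statistic = 30.071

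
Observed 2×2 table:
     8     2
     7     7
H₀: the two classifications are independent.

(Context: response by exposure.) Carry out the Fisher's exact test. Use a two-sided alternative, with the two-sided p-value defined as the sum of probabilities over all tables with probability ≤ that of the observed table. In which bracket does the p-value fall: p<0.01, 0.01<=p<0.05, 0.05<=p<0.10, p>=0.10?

p-value bracket: p>=0.10

Margins: r₁=10, r₂=14, c₁=15, c₂=9, n=24
p_obs = C(10,8)·C(14,7)/C(24,15); sum pmf over tables with pmf ≤ p_obs
p-value (two-sided) = 0.20992
→ bracket: p>=0.10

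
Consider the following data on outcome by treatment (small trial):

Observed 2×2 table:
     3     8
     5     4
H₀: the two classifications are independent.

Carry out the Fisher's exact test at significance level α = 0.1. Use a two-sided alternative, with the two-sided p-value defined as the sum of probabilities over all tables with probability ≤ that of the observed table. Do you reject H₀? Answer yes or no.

reject H₀: no

Margins: r₁=11, r₂=9, c₁=8, c₂=12, n=20
p_obs = C(11,3)·C(9,5)/C(20,8); sum pmf over tables with pmf ≤ p_obs
p-value (two-sided) = 0.36185
At α=0.1: p ≥ α → fail to reject H₀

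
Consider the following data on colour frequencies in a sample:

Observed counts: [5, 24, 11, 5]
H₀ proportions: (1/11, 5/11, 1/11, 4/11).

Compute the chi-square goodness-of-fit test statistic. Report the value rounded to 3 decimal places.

n = 45; E_i = n·p_i = [4.09, 20.45, 4.09, 16.36]
χ² = (5−4.09)²/4.09 + (24−20.45)²/20.45 + (11−4.09)²/4.09 + (5−16.36)²/16.36 = 20.3767
df = 3

test statistic = 20.377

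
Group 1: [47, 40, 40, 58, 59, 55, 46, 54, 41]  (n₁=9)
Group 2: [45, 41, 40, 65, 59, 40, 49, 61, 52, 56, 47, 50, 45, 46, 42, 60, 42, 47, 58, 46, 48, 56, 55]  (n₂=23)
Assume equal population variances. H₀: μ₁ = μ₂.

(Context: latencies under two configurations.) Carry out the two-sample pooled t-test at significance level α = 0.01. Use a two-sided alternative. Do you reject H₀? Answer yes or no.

reject H₀: no

x̄₁=48.889, s₁=7.753, n₁=9
x̄₂=50.000, s₂=7.404, n₂=23
s_p² = [8·7.753² + 22·7.404²]/30 = 56.2296
SE = √(s_p²·(1/9+1/23)) = 2.9483
t = (48.889−50.000)/2.9483 = -0.3769
df = 30
p-value (two-sided) = 0.70893
At α=0.01: p ≥ α → fail to reject H₀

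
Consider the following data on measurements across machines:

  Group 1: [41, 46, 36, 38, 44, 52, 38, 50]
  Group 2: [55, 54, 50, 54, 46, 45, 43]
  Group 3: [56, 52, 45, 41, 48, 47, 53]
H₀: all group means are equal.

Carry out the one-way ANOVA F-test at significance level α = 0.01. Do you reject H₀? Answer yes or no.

reject H₀: no

Group means [43.12, 49.57, 48.86], grand mean 47.000
SSB = Σnᵢ(x̄ᵢ−x̄)² = 190.554; SSW = ΣΣ(x−x̄ᵢ)² = 547.446
MSB = 190.554/2 = 95.2768; MSW = 547.446/19 = 28.8130
F = MSB/MSW = 3.3067
df = (2, 19)
p-value (upper-tail) = 0.05857
At α=0.01: p ≥ α → fail to reject H₀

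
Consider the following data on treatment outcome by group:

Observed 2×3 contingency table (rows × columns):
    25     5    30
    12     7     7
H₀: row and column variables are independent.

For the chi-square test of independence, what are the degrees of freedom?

degrees of freedom = 2

df = (r−1)(c−1) = (2−1)·(3−1) = 2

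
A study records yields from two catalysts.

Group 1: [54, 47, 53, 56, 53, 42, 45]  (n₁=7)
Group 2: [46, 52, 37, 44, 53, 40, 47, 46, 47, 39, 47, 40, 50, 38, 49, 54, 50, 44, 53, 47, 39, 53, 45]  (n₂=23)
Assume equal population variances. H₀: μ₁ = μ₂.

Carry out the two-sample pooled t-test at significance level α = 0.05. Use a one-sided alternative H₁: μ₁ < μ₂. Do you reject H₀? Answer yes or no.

x̄₁=50.000, s₁=5.292, n₁=7
x̄₂=46.087, s₂=5.291, n₂=23
s_p² = [6·5.292² + 22·5.291²]/28 = 27.9938
SE = √(s_p²·(1/7+1/23)) = 2.2839
t = (50.000−46.087)/2.2839 = 1.7133
df = 28
p-value (one-sided, H₁ less) = 0.95115
At α=0.05: p ≥ α → fail to reject H₀

reject H₀: no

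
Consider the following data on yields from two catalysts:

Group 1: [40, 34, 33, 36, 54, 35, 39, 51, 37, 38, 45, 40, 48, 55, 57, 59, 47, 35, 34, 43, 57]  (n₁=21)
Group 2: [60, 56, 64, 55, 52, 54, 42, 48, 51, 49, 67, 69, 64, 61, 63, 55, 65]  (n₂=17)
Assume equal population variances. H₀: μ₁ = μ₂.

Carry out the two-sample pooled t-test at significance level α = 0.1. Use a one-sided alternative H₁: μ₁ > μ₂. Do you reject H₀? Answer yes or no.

reject H₀: no

x̄₁=43.667, s₁=8.794, n₁=21
x̄₂=57.353, s₂=7.558, n₂=17
s_p² = [20·8.794² + 16·7.558²]/36 = 68.3486
SE = √(s_p²·(1/21+1/17)) = 2.6973
t = (43.667−57.353)/2.6973 = -5.0741
df = 36
p-value (one-sided, H₁ greater) = 0.99999
At α=0.1: p ≥ α → fail to reject H₀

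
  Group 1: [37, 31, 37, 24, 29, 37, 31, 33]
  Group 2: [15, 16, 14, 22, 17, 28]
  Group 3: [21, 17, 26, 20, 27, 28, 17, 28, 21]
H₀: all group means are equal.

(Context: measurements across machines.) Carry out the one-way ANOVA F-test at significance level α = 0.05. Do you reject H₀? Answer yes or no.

reject H₀: yes

Group means [32.38, 18.67, 22.78], grand mean 25.043
SSB = Σnᵢ(x̄ᵢ−x̄)² = 720.193; SSW = ΣΣ(x−x̄ᵢ)² = 456.764
MSB = 720.193/2 = 360.0963; MSW = 456.764/20 = 22.8382
F = MSB/MSW = 15.7673
df = (2, 20)
p-value (upper-tail) = 0.00008
At α=0.05: p < α → reject H₀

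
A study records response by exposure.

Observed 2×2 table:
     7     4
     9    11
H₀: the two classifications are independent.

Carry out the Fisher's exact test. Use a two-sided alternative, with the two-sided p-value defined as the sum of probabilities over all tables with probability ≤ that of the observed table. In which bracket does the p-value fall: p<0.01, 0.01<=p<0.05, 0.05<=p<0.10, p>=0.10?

p-value bracket: p>=0.10

Margins: r₁=11, r₂=20, c₁=16, c₂=15, n=31
p_obs = C(11,7)·C(20,9)/C(31,16); sum pmf over tables with pmf ≤ p_obs
p-value (two-sided) = 0.45779
→ bracket: p>=0.10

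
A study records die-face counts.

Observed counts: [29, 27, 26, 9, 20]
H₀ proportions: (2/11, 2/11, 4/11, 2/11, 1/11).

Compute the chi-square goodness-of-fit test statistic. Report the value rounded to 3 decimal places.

n = 111; E_i = n·p_i = [20.18, 20.18, 40.36, 20.18, 10.09]
χ² = (29−20.18)²/20.18 + (27−20.18)²/20.18 + (26−40.36)²/40.36 + (9−20.18)²/20.18 + (20−10.09)²/10.09 = 27.1937
df = 4

test statistic = 27.194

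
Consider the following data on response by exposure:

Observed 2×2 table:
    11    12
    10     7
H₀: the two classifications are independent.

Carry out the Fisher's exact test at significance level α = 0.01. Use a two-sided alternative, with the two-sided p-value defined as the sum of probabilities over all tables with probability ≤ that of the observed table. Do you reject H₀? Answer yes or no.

reject H₀: no

Margins: r₁=23, r₂=17, c₁=21, c₂=19, n=40
p_obs = C(23,11)·C(17,10)/C(40,21); sum pmf over tables with pmf ≤ p_obs
p-value (two-sided) = 0.53778
At α=0.01: p ≥ α → fail to reject H₀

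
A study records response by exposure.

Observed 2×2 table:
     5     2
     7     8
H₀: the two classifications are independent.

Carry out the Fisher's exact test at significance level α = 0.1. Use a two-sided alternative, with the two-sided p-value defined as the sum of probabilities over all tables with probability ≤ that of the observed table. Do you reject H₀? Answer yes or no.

reject H₀: no

Margins: r₁=7, r₂=15, c₁=12, c₂=10, n=22
p_obs = C(7,5)·C(15,7)/C(22,12); sum pmf over tables with pmf ≤ p_obs
p-value (two-sided) = 0.38080
At α=0.1: p ≥ α → fail to reject H₀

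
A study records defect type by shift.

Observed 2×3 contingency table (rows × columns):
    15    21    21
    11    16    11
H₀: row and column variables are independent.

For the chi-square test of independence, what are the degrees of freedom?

degrees of freedom = 2

df = (r−1)(c−1) = (2−1)·(3−1) = 2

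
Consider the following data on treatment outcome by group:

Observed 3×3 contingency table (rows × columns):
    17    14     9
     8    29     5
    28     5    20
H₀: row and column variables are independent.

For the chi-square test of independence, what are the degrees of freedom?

df = (r−1)(c−1) = (3−1)·(3−1) = 4

degrees of freedom = 4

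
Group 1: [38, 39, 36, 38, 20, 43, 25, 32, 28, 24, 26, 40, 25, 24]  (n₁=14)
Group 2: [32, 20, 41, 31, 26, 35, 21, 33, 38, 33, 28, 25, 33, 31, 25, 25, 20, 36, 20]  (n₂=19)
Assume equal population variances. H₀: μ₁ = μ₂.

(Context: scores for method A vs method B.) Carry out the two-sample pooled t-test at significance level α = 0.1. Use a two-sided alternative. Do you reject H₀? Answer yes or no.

x̄₁=31.286, s₁=7.529, n₁=14
x̄₂=29.105, s₂=6.411, n₂=19
s_p² = [13·7.529² + 18·6.411²]/31 = 47.6338
SE = √(s_p²·(1/14+1/19)) = 2.4309
t = (31.286−29.105)/2.4309 = 0.8970
df = 31
p-value (two-sided) = 0.37665
At α=0.1: p ≥ α → fail to reject H₀

reject H₀: no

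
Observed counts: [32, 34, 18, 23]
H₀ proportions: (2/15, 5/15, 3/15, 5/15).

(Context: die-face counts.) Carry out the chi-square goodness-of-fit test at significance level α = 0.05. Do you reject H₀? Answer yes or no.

reject H₀: yes

n = 107; E_i = n·p_i = [14.27, 35.67, 21.40, 35.67]
χ² = (32−14.27)²/14.27 + (34−35.67)²/35.67 + (18−21.40)²/21.40 + (23−35.67)²/35.67 = 27.1589
df = 3
p-value (upper-tail) = 0.00001
At α=0.05: p < α → reject H₀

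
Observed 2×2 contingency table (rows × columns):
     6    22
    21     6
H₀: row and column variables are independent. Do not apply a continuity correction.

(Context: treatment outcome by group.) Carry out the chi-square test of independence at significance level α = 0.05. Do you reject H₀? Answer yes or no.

reject H₀: yes

Row totals [28, 27], col totals [27, 28], n=55
χ² = (6−13.75)²/13.75 + (22−14.25)²/14.25 + (21−13.25)²/13.25 + (6−13.75)²/13.75 = 17.4638
df = 1
p-value (upper-tail) = 0.00003
At α=0.05: p < α → reject H₀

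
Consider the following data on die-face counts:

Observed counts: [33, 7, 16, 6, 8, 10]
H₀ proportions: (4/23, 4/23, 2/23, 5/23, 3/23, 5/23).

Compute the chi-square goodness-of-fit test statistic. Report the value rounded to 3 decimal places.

n = 80; E_i = n·p_i = [13.91, 13.91, 6.96, 17.39, 10.43, 17.39]
χ² = (33−13.91)²/13.91 + (7−13.91)²/13.91 + (16−6.96)²/6.96 + (6−17.39)²/17.39 + (8−10.43)²/10.43 + (10−17.39)²/17.39 = 52.5471
df = 5

test statistic = 52.547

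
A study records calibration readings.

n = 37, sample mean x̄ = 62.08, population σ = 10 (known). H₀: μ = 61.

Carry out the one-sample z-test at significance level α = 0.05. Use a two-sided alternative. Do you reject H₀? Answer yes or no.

SE = σ/√n = 10/√37 = 1.6440
z = (x̄−μ₀)/SE = (62.08−61)/1.6440 = 0.6569
p-value (two-sided) = 0.51122
At α=0.05: p ≥ α → fail to reject H₀

reject H₀: no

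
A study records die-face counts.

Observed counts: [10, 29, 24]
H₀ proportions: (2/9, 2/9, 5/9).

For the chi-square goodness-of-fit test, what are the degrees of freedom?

df = k − 1 = 3 − 1 = 2

degrees of freedom = 2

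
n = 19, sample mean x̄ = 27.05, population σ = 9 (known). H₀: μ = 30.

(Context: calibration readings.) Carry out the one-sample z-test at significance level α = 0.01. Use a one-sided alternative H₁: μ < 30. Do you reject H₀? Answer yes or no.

reject H₀: no

SE = σ/√n = 9/√19 = 2.0647
z = (x̄−μ₀)/SE = (27.05−30)/2.0647 = -1.4288
p-value (one-sided, H₁ less) = 0.07654
At α=0.01: p ≥ α → fail to reject H₀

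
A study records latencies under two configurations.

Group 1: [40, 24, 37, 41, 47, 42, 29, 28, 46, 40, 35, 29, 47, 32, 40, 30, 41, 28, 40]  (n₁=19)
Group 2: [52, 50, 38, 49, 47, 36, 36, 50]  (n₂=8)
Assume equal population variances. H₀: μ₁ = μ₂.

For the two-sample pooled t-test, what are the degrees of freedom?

degrees of freedom = 25

df = n₁ + n₂ − 2 = 19 + 8 − 2 = 25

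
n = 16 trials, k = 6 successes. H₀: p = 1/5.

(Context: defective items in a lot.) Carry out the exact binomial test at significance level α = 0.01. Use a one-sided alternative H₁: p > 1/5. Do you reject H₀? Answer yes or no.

reject H₀: no

Exact binomial: n=16, k=6, p₀=1/5=0.2000
P(X≥6) from Σ C(n,i)·p₀^i·(1−p₀)^(n−i)
p-value (one-sided, H₁ greater) = 0.08169
At α=0.01: p ≥ α → fail to reject H₀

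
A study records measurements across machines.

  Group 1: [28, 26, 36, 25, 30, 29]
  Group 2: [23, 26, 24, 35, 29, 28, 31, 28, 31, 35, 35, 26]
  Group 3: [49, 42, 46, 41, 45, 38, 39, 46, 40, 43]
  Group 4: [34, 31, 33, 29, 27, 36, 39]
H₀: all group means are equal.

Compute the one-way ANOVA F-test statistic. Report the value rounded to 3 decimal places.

Group means [29.00, 29.25, 42.90, 32.71], grand mean 33.800
SSB = Σnᵢ(x̄ᵢ−x̄)² = 1223.021; SSW = ΣΣ(x−x̄ᵢ)² = 486.579
MSB = 1223.021/3 = 407.6738; MSW = 486.579/31 = 15.6961
F = MSB/MSW = 25.9730
df = (3, 31)

test statistic = 25.973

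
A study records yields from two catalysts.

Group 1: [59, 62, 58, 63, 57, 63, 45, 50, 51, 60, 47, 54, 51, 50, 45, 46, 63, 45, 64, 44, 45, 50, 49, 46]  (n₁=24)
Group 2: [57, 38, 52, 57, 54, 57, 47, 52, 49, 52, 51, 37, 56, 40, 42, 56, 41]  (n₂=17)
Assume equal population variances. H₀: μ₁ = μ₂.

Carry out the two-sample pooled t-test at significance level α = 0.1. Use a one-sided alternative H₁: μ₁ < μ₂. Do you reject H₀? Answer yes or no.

reject H₀: no

x̄₁=52.792, s₁=7.071, n₁=24
x̄₂=49.294, s₂=7.104, n₂=17
s_p² = [23·7.071² + 16·7.104²]/39 = 50.1920
SE = √(s_p²·(1/24+1/17)) = 2.2458
t = (52.792−49.294)/2.2458 = 1.5573
df = 39
p-value (one-sided, H₁ less) = 0.93627
At α=0.1: p ≥ α → fail to reject H₀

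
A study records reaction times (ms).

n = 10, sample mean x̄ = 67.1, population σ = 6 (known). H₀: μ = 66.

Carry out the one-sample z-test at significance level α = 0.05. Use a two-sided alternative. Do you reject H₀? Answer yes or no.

reject H₀: no

SE = σ/√n = 6/√10 = 1.8974
z = (x̄−μ₀)/SE = (67.1−66)/1.8974 = 0.5798
p-value (two-sided) = 0.56208
At α=0.05: p ≥ α → fail to reject H₀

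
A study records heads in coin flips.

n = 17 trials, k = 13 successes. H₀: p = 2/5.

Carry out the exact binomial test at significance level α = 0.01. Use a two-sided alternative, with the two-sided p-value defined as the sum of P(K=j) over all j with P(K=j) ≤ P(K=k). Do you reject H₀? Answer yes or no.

Exact binomial: n=17, k=13, p₀=2/5=0.4000
P(X=j) = C(n,j)·p₀^j·(1−p₀)^(n−j); p = Σ P(X=j) over j with P(X=j) ≤ P(X=13)
p-value (two-sided) = 0.00461
At α=0.01: p < α → reject H₀

reject H₀: yes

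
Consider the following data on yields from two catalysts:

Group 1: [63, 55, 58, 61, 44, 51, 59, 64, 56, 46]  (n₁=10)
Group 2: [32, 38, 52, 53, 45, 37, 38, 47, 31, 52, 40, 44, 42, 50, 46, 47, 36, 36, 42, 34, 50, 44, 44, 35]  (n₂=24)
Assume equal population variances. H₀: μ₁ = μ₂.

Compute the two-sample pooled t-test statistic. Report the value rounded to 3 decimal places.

test statistic = 5.346

x̄₁=55.700, s₁=6.832, n₁=10
x̄₂=42.292, s₂=6.597, n₂=24
s_p² = [9·6.832² + 23·6.597²]/32 = 44.4081
SE = √(s_p²·(1/10+1/24)) = 2.5082
t = (55.700−42.292)/2.5082 = 5.3458
df = 32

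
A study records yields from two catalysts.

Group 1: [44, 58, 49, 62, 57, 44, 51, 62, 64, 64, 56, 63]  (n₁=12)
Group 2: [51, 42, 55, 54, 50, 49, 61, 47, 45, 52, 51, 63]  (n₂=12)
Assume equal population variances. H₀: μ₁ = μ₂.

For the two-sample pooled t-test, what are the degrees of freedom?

df = n₁ + n₂ − 2 = 12 + 12 − 2 = 22

degrees of freedom = 22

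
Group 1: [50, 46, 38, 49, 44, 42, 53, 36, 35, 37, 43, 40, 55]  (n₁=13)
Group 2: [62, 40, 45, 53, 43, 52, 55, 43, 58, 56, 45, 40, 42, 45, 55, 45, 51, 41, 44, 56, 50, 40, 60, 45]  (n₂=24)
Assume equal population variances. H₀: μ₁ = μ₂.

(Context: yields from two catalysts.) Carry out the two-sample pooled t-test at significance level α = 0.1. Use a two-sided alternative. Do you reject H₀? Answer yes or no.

x̄₁=43.692, s₁=6.562, n₁=13
x̄₂=48.583, s₂=6.915, n₂=24
s_p² = [12·6.562² + 23·6.915²]/35 = 46.1886
SE = √(s_p²·(1/13+1/24)) = 2.3404
t = (43.692−48.583)/2.3404 = -2.0898
df = 35
p-value (two-sided) = 0.04397
At α=0.1: p < α → reject H₀

reject H₀: yes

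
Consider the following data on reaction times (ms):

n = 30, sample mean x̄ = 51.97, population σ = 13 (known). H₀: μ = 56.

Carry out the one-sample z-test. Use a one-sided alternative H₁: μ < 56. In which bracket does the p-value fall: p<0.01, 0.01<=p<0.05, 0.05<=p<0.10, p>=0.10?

SE = σ/√n = 13/√30 = 2.3735
z = (x̄−μ₀)/SE = (51.97−56)/2.3735 = -1.6979
p-value (one-sided, H₁ less) = 0.04476
→ bracket: 0.01<=p<0.05

p-value bracket: 0.01<=p<0.05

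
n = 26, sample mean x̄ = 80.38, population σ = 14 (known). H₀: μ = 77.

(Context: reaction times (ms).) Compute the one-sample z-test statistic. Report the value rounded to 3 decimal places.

SE = σ/√n = 14/√26 = 2.7456
z = (x̄−μ₀)/SE = (80.38−77)/2.7456 = 1.2310

test statistic = 1.231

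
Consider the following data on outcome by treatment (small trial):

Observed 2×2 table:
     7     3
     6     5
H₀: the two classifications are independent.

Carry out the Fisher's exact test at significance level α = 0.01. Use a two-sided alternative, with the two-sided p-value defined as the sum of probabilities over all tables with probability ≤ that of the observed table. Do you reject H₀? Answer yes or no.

reject H₀: no

Margins: r₁=10, r₂=11, c₁=13, c₂=8, n=21
p_obs = C(10,7)·C(11,6)/C(21,13); sum pmf over tables with pmf ≤ p_obs
p-value (two-sided) = 0.65944
At α=0.01: p ≥ α → fail to reject H₀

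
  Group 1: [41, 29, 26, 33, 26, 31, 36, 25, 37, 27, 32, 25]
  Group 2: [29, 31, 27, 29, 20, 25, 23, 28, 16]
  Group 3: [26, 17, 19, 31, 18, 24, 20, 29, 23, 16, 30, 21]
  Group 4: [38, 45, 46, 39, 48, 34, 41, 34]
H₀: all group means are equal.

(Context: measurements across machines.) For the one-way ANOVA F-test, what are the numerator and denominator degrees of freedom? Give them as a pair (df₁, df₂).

degrees of freedom = [3, 37]

k = 4 groups, N = 41 total
df = (k−1, N−k) = (4−1, 41−4) = (3, 37)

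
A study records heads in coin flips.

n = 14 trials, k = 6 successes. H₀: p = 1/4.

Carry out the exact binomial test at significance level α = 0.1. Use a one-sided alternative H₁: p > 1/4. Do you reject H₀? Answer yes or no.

reject H₀: no

Exact binomial: n=14, k=6, p₀=1/4=0.2500
P(X≥6) from Σ C(n,i)·p₀^i·(1−p₀)^(n−i)
p-value (one-sided, H₁ greater) = 0.11167
At α=0.1: p ≥ α → fail to reject H₀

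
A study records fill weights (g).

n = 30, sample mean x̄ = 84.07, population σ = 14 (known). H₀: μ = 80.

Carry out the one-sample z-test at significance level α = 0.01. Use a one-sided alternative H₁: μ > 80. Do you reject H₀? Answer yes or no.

reject H₀: no

SE = σ/√n = 14/√30 = 2.5560
z = (x̄−μ₀)/SE = (84.07−80)/2.5560 = 1.5923
p-value (one-sided, H₁ greater) = 0.05566
At α=0.01: p ≥ α → fail to reject H₀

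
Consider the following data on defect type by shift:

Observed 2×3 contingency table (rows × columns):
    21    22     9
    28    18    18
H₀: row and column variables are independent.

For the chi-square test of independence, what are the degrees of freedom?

degrees of freedom = 2

df = (r−1)(c−1) = (2−1)·(3−1) = 2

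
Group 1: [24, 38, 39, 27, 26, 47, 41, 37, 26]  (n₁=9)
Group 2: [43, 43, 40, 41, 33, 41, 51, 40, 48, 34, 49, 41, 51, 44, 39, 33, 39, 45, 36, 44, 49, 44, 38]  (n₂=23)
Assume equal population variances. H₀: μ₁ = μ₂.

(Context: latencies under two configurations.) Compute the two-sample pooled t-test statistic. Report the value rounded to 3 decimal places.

test statistic = -3.302

x̄₁=33.889, s₁=8.253, n₁=9
x̄₂=42.000, s₂=5.334, n₂=23
s_p² = [8·8.253² + 22·5.334²]/30 = 39.0296
SE = √(s_p²·(1/9+1/23)) = 2.4563
t = (33.889−42.000)/2.4563 = -3.3021
df = 30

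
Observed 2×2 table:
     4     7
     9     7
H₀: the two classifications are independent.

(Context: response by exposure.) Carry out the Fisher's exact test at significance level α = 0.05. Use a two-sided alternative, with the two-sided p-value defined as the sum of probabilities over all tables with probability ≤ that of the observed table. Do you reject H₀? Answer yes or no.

Margins: r₁=11, r₂=16, c₁=13, c₂=14, n=27
p_obs = C(11,4)·C(16,9)/C(27,13); sum pmf over tables with pmf ≤ p_obs
p-value (two-sided) = 0.44007
At α=0.05: p ≥ α → fail to reject H₀

reject H₀: no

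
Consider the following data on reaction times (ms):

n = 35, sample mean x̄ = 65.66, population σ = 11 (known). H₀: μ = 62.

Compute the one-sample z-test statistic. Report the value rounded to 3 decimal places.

SE = σ/√n = 11/√35 = 1.8593
z = (x̄−μ₀)/SE = (65.66−62)/1.8593 = 1.9684

test statistic = 1.968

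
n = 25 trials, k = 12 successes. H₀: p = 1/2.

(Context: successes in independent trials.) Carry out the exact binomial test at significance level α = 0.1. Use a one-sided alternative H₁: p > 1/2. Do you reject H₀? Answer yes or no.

reject H₀: no

Exact binomial: n=25, k=12, p₀=1/2=0.5000
P(X≥12) from Σ C(n,i)·p₀^i·(1−p₀)^(n−i)
p-value (one-sided, H₁ greater) = 0.65498
At α=0.1: p ≥ α → fail to reject H₀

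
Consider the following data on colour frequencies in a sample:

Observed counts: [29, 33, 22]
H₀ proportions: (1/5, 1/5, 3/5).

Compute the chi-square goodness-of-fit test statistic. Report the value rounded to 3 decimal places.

n = 84; E_i = n·p_i = [16.80, 16.80, 50.40]
χ² = (29−16.80)²/16.80 + (33−16.80)²/16.80 + (22−50.40)²/50.40 = 40.4841
df = 2

test statistic = 40.484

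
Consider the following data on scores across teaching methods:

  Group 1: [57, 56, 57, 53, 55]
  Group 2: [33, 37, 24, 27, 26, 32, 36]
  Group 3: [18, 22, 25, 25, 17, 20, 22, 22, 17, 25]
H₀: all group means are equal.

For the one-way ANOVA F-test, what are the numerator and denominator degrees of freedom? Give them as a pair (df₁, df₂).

degrees of freedom = [2, 19]

k = 3 groups, N = 22 total
df = (k−1, N−k) = (3−1, 22−3) = (2, 19)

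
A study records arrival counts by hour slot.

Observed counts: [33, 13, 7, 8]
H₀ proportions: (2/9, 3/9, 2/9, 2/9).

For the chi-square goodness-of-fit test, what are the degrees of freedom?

degrees of freedom = 3

df = k − 1 = 4 − 1 = 3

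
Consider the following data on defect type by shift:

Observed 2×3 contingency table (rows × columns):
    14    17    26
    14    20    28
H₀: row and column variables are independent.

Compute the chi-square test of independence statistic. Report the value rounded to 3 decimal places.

Row totals [57, 62], col totals [28, 37, 54], n=119
χ² = (14−13.41)²/13.41 + (17−17.72)²/17.72 + (26−25.87)²/25.87 + (14−14.59)²/14.59 + (20−19.28)²/19.28 + (28−28.13)²/28.13 = 0.1074
df = 2

test statistic = 0.107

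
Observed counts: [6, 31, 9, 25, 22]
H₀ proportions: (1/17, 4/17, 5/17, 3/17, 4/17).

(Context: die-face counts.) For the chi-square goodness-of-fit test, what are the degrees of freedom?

degrees of freedom = 4

df = k − 1 = 5 − 1 = 4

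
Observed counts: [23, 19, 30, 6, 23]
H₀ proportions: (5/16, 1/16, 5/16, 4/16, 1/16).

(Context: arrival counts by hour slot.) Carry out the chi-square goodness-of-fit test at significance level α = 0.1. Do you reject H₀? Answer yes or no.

n = 101; E_i = n·p_i = [31.56, 6.31, 31.56, 25.25, 6.31]
χ² = (23−31.56)²/31.56 + (19−6.31)²/6.31 + (30−31.56)²/31.56 + (6−25.25)²/25.25 + (23−6.31)²/6.31 = 86.6911
df = 4
p-value (upper-tail) = 0.00000
At α=0.1: p < α → reject H₀

reject H₀: yes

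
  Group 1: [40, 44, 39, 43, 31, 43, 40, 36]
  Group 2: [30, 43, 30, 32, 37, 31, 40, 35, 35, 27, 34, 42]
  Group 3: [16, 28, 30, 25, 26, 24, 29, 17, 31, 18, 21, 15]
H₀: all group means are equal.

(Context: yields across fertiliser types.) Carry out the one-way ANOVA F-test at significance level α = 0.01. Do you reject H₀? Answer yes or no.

reject H₀: yes

Group means [39.50, 34.67, 23.33], grand mean 31.625
SSB = Σnᵢ(x̄ᵢ−x̄)² = 1432.167; SSW = ΣΣ(x−x̄ᵢ)² = 775.333
MSB = 1432.167/2 = 716.0833; MSW = 775.333/29 = 26.7356
F = MSB/MSW = 26.7839
df = (2, 29)
p-value (upper-tail) = 0.00000
At α=0.01: p < α → reject H₀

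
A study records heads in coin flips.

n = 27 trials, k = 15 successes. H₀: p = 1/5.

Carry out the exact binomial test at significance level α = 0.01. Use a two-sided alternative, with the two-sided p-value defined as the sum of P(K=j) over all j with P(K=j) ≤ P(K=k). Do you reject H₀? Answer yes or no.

Exact binomial: n=27, k=15, p₀=1/5=0.2000
P(X=j) = C(n,j)·p₀^j·(1−p₀)^(n−j); p = Σ P(X=j) over j with P(X=j) ≤ P(X=15)
p-value (two-sided) = 0.00005
At α=0.01: p < α → reject H₀

reject H₀: yes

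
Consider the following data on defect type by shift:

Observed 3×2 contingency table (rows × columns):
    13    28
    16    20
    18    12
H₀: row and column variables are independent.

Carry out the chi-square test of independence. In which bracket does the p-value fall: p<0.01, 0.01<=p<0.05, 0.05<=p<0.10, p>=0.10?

p-value bracket: 0.05<=p<0.10

Row totals [41, 36, 30], col totals [47, 60], n=107
χ² = (13−18.01)²/18.01 + (28−22.99)²/22.99 + (16−15.81)²/15.81 + (20−20.19)²/20.19 + (18−13.18)²/13.18 + (12−16.82)²/16.82 = 5.6360
df = 2
p-value (upper-tail) = 0.05973
→ bracket: 0.05<=p<0.10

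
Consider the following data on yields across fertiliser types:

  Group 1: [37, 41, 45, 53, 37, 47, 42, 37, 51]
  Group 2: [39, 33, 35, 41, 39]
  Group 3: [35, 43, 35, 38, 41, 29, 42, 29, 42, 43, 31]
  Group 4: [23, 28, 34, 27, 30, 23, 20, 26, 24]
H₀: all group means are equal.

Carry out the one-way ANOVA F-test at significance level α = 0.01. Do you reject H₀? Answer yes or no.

reject H₀: yes

Group means [43.33, 37.40, 37.09, 26.11], grand mean 35.882
SSB = Σnᵢ(x̄ᵢ−x̄)² = 1386.531; SSW = ΣΣ(x−x̄ᵢ)² = 792.998
MSB = 1386.531/3 = 462.1771; MSW = 792.998/30 = 26.4333
F = MSB/MSW = 17.4847
df = (3, 30)
p-value (upper-tail) = 0.00000
At α=0.01: p < α → reject H₀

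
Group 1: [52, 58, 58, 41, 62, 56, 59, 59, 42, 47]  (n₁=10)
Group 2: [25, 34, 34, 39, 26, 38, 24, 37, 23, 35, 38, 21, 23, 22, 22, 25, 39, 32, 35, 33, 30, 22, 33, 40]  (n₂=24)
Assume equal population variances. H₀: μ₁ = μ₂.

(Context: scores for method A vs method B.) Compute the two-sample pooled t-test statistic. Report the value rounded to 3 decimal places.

x̄₁=53.400, s₁=7.545, n₁=10
x̄₂=30.417, s₂=6.633, n₂=24
s_p² = [9·7.545² + 23·6.633²]/32 = 47.6323
SE = √(s_p²·(1/10+1/24)) = 2.5977
t = (53.400−30.417)/2.5977 = 8.8477
df = 32

test statistic = 8.848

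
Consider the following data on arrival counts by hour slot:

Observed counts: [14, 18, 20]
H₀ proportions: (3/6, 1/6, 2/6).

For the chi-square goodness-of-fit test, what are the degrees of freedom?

df = k − 1 = 3 − 1 = 2

degrees of freedom = 2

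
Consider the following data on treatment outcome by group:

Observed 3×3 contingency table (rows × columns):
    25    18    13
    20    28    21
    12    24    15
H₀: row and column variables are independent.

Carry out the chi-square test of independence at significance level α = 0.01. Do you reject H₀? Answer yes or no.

Row totals [56, 69, 51], col totals [57, 70, 49], n=176
χ² = (25−18.14)²/18.14 + (18−22.27)²/22.27 + (13−15.59)²/15.59 + (20−22.35)²/22.35 + (28−27.44)²/27.44 + (21−19.21)²/19.21 + (12−16.52)²/16.52 + (24−20.28)²/20.28 + (15−14.20)²/14.20 = 6.2334
df = 4
p-value (upper-tail) = 0.18238
At α=0.01: p ≥ α → fail to reject H₀

reject H₀: no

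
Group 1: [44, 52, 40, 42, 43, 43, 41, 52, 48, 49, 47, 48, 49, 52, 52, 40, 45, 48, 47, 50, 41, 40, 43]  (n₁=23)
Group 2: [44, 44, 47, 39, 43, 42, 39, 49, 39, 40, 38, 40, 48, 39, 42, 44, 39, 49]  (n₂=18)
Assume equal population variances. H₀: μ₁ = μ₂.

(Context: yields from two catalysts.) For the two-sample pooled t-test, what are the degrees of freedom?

degrees of freedom = 39

df = n₁ + n₂ − 2 = 23 + 18 − 2 = 39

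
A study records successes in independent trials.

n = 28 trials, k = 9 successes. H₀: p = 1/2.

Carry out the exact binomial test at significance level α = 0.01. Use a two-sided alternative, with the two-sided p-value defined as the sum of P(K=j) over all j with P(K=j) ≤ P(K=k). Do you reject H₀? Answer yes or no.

Exact binomial: n=28, k=9, p₀=1/2=0.5000
P(X=j) = C(n,j)·p₀^j·(1−p₀)^(n−j); p = Σ P(X=j) over j with P(X=j) ≤ P(X=9)
p-value (two-sided) = 0.08716
At α=0.01: p ≥ α → fail to reject H₀

reject H₀: no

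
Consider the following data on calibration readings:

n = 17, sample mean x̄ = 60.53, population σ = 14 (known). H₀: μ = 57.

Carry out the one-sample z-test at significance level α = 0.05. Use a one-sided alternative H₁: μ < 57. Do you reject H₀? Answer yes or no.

reject H₀: no

SE = σ/√n = 14/√17 = 3.3955
z = (x̄−μ₀)/SE = (60.53−57)/3.3955 = 1.0396
p-value (one-sided, H₁ less) = 0.85074
At α=0.05: p ≥ α → fail to reject H₀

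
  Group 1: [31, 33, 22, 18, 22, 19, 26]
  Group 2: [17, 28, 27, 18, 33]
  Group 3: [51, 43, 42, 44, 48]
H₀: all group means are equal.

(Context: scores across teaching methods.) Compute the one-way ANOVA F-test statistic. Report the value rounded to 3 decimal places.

Group means [24.43, 24.60, 45.60], grand mean 30.706
SSB = Σnᵢ(x̄ᵢ−x̄)² = 1571.415; SSW = ΣΣ(x−x̄ᵢ)² = 448.114
MSB = 1571.415/2 = 785.7076; MSW = 448.114/14 = 32.0082
F = MSB/MSW = 24.5471
df = (2, 14)

test statistic = 24.547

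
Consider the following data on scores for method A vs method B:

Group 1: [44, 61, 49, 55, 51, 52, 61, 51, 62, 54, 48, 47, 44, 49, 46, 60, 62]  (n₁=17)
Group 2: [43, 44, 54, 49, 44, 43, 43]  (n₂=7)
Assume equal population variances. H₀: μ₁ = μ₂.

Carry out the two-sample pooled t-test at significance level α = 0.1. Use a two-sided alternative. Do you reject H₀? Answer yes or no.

reject H₀: yes

x̄₁=52.706, s₁=6.401, n₁=17
x̄₂=45.714, s₂=4.231, n₂=7
s_p² = [16·6.401² + 6·4.231²]/22 = 34.6799
SE = √(s_p²·(1/17+1/7)) = 2.6447
t = (52.706−45.714)/2.6447 = 2.6437
df = 22
p-value (two-sided) = 0.01483
At α=0.1: p < α → reject H₀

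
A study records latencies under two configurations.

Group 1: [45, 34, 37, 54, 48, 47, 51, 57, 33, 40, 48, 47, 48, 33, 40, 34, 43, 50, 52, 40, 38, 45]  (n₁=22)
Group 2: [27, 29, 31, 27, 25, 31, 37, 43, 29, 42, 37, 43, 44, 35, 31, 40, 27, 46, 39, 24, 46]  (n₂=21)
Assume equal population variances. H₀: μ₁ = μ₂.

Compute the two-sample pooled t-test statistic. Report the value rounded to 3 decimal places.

test statistic = 4.041

x̄₁=43.818, s₁=7.109, n₁=22
x̄₂=34.905, s₂=7.355, n₂=21
s_p² = [21·7.109² + 20·7.355²]/41 = 52.2703
SE = √(s_p²·(1/22+1/21)) = 2.2057
t = (43.818−34.905)/2.2057 = 4.0411
df = 41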